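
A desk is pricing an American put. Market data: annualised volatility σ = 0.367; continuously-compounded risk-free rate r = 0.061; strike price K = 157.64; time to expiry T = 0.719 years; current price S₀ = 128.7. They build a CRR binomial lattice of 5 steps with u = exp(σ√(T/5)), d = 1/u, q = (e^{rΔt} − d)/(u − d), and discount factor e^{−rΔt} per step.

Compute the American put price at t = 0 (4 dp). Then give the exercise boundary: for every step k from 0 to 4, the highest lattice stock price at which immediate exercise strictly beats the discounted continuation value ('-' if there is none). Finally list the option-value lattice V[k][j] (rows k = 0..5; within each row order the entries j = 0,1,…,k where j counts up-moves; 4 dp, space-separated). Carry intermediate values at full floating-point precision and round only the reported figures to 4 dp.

Δt=0.14380  u=1.14932  d=0.87008  q=0.49681  discount=0.99127
step 5 (expiry): payoffs max(K−S,0) = 93.4637 72.8672 45.6607 9.7226 0.0000 0.0000
step 4: (k=4,j=0): S=73.7591, (K−S)⁺=83.8809, hold=82.5042 ⇒ V=83.8809 exercise | (k=4,j=1): S=97.4310, (K−S)⁺=60.2090, hold=58.8323 ⇒ V=60.2090 exercise | (k=4,j=2): S=128.7000, (K−S)⁺=28.9400, hold=27.5633 ⇒ V=28.9400 exercise | (k=4,j=3): S=170.0044, (K−S)⁺=0.0000, hold=4.8495 ⇒ V=4.8495 continue | (k=4,j=4): S=224.5647, (K−S)⁺=0.0000, hold=0.0000 ⇒ V=0.0000 continue  boundary S*=128.7000
step 3: (k=3,j=0): S=84.7728, (K−S)⁺=72.8672, hold=71.4905 ⇒ V=72.8672 exercise | (k=3,j=1): S=111.9793, (K−S)⁺=45.6607, hold=44.2839 ⇒ V=45.6607 exercise | (k=3,j=2): S=147.9174, (K−S)⁺=9.7226, hold=16.8233 ⇒ V=16.8233 continue | (k=3,j=3): S=195.3893, (K−S)⁺=0.0000, hold=2.4189 ⇒ V=2.4189 continue  boundary S*=111.9793
step 2: (k=2,j=0): S=97.4310, (K−S)⁺=60.2090, hold=58.8323 ⇒ V=60.2090 exercise | (k=2,j=1): S=128.7000, (K−S)⁺=28.9400, hold=31.0602 ⇒ V=31.0602 continue | (k=2,j=2): S=170.0044, (K−S)⁺=0.0000, hold=9.5825 ⇒ V=9.5825 continue  boundary S*=97.4310
step 1: (k=1,j=0): S=111.9793, (K−S)⁺=45.6607, hold=45.3281 ⇒ V=45.6607 exercise | (k=1,j=1): S=147.9174, (K−S)⁺=9.7226, hold=20.2117 ⇒ V=20.2117 continue  boundary S*=111.9793
step 0: (k=0,j=0): S=128.7000, (K−S)⁺=28.9400, hold=32.7289 ⇒ V=32.7289 continue  boundary S*=-

price = 32.7289
boundary = - 111.9793 97.4310 111.9793 128.7000
tree:
32.7289
45.6607 20.2117
60.2090 31.0602 9.5825
72.8672 45.6607 16.8233 2.4189
83.8809 60.2090 28.9400 4.8495 0.0000
93.4637 72.8672 45.6607 9.7226 0.0000 0.0000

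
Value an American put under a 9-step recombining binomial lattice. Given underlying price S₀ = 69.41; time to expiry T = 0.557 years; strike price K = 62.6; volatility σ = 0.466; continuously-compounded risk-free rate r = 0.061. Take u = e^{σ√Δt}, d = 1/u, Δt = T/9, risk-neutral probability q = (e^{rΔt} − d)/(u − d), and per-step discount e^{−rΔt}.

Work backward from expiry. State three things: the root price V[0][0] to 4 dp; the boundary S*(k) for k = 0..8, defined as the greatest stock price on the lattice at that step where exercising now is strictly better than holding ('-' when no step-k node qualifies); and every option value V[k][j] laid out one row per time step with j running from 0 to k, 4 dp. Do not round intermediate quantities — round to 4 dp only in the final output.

price = 5.2514
boundary = - - - - 43.6549 38.8763 43.6549 49.0208 55.0462
tree:
5.2514
7.5806 2.8418
10.6430 4.4177 1.2060
14.4673 6.7024 2.0485 0.3290
18.9451 9.8688 3.4234 0.6181 0.0274
23.7237 13.9986 5.6008 1.1593 0.0536 0.0000
27.9791 18.9451 8.9033 2.1700 0.1049 0.0000 0.0000
31.7688 23.7237 13.5792 4.0534 0.2055 0.0000 0.0000 0.0000
35.1436 27.9791 18.9451 7.5538 0.4023 0.0000 0.0000 0.0000 0.0000
38.1490 31.7688 23.7237 13.5792 0.7877 0.0000 0.0000 0.0000 0.0000 0.0000

Δt=0.06189, u=1.12292, d=0.89054, q=0.48733, disc=e^(-rΔt)=0.99623
k=9 terminal: V=max(K-S,0) → 38.1490 31.7688 23.7237 13.5792 0.7877 0.0000 0.0000 0.0000 0.0000 0.0000
k=8: j=0 S=27.4564 intr=35.1436 cont=34.9077 V=35.1436[EX]; j=1 S=34.6209 intr=27.9791 cont=27.7432 V=27.9791[EX]; j=2 S=43.6549 intr=18.9451 cont=18.7093 V=18.9451[EX]; j=3 S=55.0462 intr=7.5538 cont=7.3179 V=7.5538[EX]; j=4 S=69.4100 intr=0.0000 cont=0.4023 V=0.4023[hold]; j=5 S=87.5219 intr=0.0000 cont=0.0000 V=0.0000[hold]; j=6 S=110.3599 intr=0.0000 cont=0.0000 V=0.0000[hold]; j=7 S=139.1573 intr=0.0000 cont=0.0000 V=0.0000[hold]; j=8 S=175.4692 intr=0.0000 cont=0.0000 V=0.0000[hold]  S*(8)=55.0462
k=7: j=0 S=30.8312 intr=31.7688 cont=31.5329 V=31.7688[EX]; j=1 S=38.8763 intr=23.7237 cont=23.4878 V=23.7237[EX]; j=2 S=49.0208 intr=13.5792 cont=13.3434 V=13.5792[EX]; j=3 S=61.8123 intr=0.7877 cont=4.0534 V=4.0534[hold]; j=4 S=77.9416 intr=0.0000 cont=0.2055 V=0.2055[hold]; j=5 S=98.2798 intr=0.0000 cont=0.0000 V=0.0000[hold]; j=6 S=123.9250 intr=0.0000 cont=0.0000 V=0.0000[hold]; j=7 S=156.2620 intr=0.0000 cont=0.0000 V=0.0000[hold]  S*(7)=49.0208
k=6: j=0 S=34.6209 intr=27.9791 cont=27.7432 V=27.9791[EX]; j=1 S=43.6549 intr=18.9451 cont=18.7093 V=18.9451[EX]; j=2 S=55.0462 intr=7.5538 cont=8.9033 V=8.9033[hold]; j=3 S=69.4100 intr=0.0000 cont=2.1700 V=2.1700[hold]; j=4 S=87.5219 intr=0.0000 cont=0.1049 V=0.1049[hold]; j=5 S=110.3599 intr=0.0000 cont=0.0000 V=0.0000[hold]; j=6 S=139.1573 intr=0.0000 cont=0.0000 V=0.0000[hold]  S*(6)=43.6549
k=5: j=0 S=38.8763 intr=23.7237 cont=23.4878 V=23.7237[EX]; j=1 S=49.0208 intr=13.5792 cont=13.9986 V=13.9986[hold]; j=2 S=61.8123 intr=0.7877 cont=5.6008 V=5.6008[hold]; j=3 S=77.9416 intr=0.0000 cont=1.1593 V=1.1593[hold]; j=4 S=98.2798 intr=0.0000 cont=0.0536 V=0.0536[hold]; j=5 S=123.9250 intr=0.0000 cont=0.0000 V=0.0000[hold]  S*(5)=38.8763
k=4: j=0 S=43.6549 intr=18.9451 cont=18.9128 V=18.9451[EX]; j=1 S=55.0462 intr=7.5538 cont=9.8688 V=9.8688[hold]; j=2 S=69.4100 intr=0.0000 cont=3.4234 V=3.4234[hold]; j=3 S=87.5219 intr=0.0000 cont=0.6181 V=0.6181[hold]; j=4 S=110.3599 intr=0.0000 cont=0.0274 V=0.0274[hold]  S*(4)=43.6549
k=3: j=0 S=49.0208 intr=13.5792 cont=14.4673 V=14.4673[hold]; j=1 S=61.8123 intr=0.7877 cont=6.7024 V=6.7024[hold]; j=2 S=77.9416 intr=0.0000 cont=2.0485 V=2.0485[hold]; j=3 S=98.2798 intr=0.0000 cont=0.3290 V=0.3290[hold]  S*(3)=-
k=2: j=0 S=55.0462 intr=7.5538 cont=10.6430 V=10.6430[hold]; j=1 S=69.4100 intr=0.0000 cont=4.4177 V=4.4177[hold]; j=2 S=87.5219 intr=0.0000 cont=1.2060 V=1.2060[hold]  S*(2)=-
k=1: j=0 S=61.8123 intr=0.7877 cont=7.5806 V=7.5806[hold]; j=1 S=77.9416 intr=0.0000 cont=2.8418 V=2.8418[hold]  S*(1)=-
k=0: j=0 S=69.4100 intr=0.0000 cont=5.2514 V=5.2514[hold]  S*(0)=-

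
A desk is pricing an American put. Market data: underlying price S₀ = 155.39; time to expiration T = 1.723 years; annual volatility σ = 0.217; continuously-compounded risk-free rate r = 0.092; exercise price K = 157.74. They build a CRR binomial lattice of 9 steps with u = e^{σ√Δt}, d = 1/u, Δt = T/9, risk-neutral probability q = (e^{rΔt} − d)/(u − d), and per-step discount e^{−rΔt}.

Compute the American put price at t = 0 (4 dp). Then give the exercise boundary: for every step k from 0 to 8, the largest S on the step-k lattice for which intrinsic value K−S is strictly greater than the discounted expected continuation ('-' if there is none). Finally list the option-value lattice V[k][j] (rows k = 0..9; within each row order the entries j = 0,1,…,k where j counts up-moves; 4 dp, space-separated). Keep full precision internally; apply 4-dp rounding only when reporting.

price = 11.0572
boundary = - - 128.5148 116.8741 128.5148 116.8741 128.5148 141.3150 128.5148
tree:
11.0572
18.2158 5.9954
29.2252 10.4689 2.8037
40.8659 17.7726 5.2793 1.0215
51.4522 29.2252 9.6771 2.1224 0.2218
61.0797 40.8659 17.1626 4.3253 0.5247 0.0000
69.8350 51.4522 29.2252 8.5874 1.2412 0.0000 0.0000
77.7974 61.0797 40.8659 16.4250 2.9358 0.0000 0.0000 0.0000
85.0385 69.8350 51.4522 29.2252 6.9441 0.0000 0.0000 0.0000 0.0000
91.6237 77.7974 61.0797 40.8659 16.4250 0.0000 0.0000 0.0000 0.0000 0.0000

Δt=0.19144  u=1.09960  d=0.90942  q=0.56971  discount=0.98254
step 9 (expiry): payoffs max(K−S,0) = 91.6237 77.7974 61.0797 40.8659 16.4250 0.0000 0.0000 0.0000 0.0000 0.0000
step 8: (k=8,j=0): S=72.7015, (K−S)⁺=85.0385, hold=82.2845 ⇒ V=85.0385 exercise | (k=8,j=1): S=87.9050, (K−S)⁺=69.8350, hold=67.0811 ⇒ V=69.8350 exercise | (k=8,j=2): S=106.2878, (K−S)⁺=51.4522, hold=48.6983 ⇒ V=51.4522 exercise | (k=8,j=3): S=128.5148, (K−S)⁺=29.2252, hold=26.4713 ⇒ V=29.2252 exercise | (k=8,j=4): S=155.3900, (K−S)⁺=2.3500, hold=6.9441 ⇒ V=6.9441 continue | (k=8,j=5): S=187.8854, (K−S)⁺=0.0000, hold=0.0000 ⇒ V=0.0000 continue | (k=8,j=6): S=227.1762, (K−S)⁺=0.0000, hold=0.0000 ⇒ V=0.0000 continue | (k=8,j=7): S=274.6836, (K−S)⁺=0.0000, hold=0.0000 ⇒ V=0.0000 continue | (k=8,j=8): S=332.1258, (K−S)⁺=0.0000, hold=0.0000 ⇒ V=0.0000 continue  boundary S*=128.5148
step 7: (k=7,j=0): S=79.9426, (K−S)⁺=77.7974, hold=75.0434 ⇒ V=77.7974 exercise | (k=7,j=1): S=96.6603, (K−S)⁺=61.0797, hold=58.3257 ⇒ V=61.0797 exercise | (k=7,j=2): S=116.8741, (K−S)⁺=40.8659, hold=38.1120 ⇒ V=40.8659 exercise | (k=7,j=3): S=141.3150, (K−S)⁺=16.4250, hold=16.2427 ⇒ V=16.4250 exercise | (k=7,j=4): S=170.8669, (K−S)⁺=0.0000, hold=2.9358 ⇒ V=2.9358 continue | (k=7,j=5): S=206.5989, (K−S)⁺=0.0000, hold=0.0000 ⇒ V=0.0000 continue | (k=7,j=6): S=249.8031, (K−S)⁺=0.0000, hold=0.0000 ⇒ V=0.0000 continue | (k=7,j=7): S=302.0422, (K−S)⁺=0.0000, hold=0.0000 ⇒ V=0.0000 continue  boundary S*=141.3150
step 6: (k=6,j=0): S=87.9050, (K−S)⁺=69.8350, hold=67.0811 ⇒ V=69.8350 exercise | (k=6,j=1): S=106.2878, (K−S)⁺=51.4522, hold=48.6983 ⇒ V=51.4522 exercise | (k=6,j=2): S=128.5148, (K−S)⁺=29.2252, hold=26.4713 ⇒ V=29.2252 exercise | (k=6,j=3): S=155.3900, (K−S)⁺=2.3500, hold=8.5874 ⇒ V=8.5874 continue | (k=6,j=4): S=187.8854, (K−S)⁺=0.0000, hold=1.2412 ⇒ V=1.2412 continue | (k=6,j=5): S=227.1762, (K−S)⁺=0.0000, hold=0.0000 ⇒ V=0.0000 continue | (k=6,j=6): S=274.6836, (K−S)⁺=0.0000, hold=0.0000 ⇒ V=0.0000 continue  boundary S*=128.5148
step 5: (k=5,j=0): S=96.6603, (K−S)⁺=61.0797, hold=58.3257 ⇒ V=61.0797 exercise | (k=5,j=1): S=116.8741, (K−S)⁺=40.8659, hold=38.1120 ⇒ V=40.8659 exercise | (k=5,j=2): S=141.3150, (K−S)⁺=16.4250, hold=17.1626 ⇒ V=17.1626 continue | (k=5,j=3): S=170.8669, (K−S)⁺=0.0000, hold=4.3253 ⇒ V=4.3253 continue | (k=5,j=4): S=206.5989, (K−S)⁺=0.0000, hold=0.5247 ⇒ V=0.5247 continue | (k=5,j=5): S=249.8031, (K−S)⁺=0.0000, hold=0.0000 ⇒ V=0.0000 continue  boundary S*=116.8741
step 4: (k=4,j=0): S=106.2878, (K−S)⁺=51.4522, hold=48.6983 ⇒ V=51.4522 exercise | (k=4,j=1): S=128.5148, (K−S)⁺=29.2252, hold=26.8841 ⇒ V=29.2252 exercise | (k=4,j=2): S=155.3900, (K−S)⁺=2.3500, hold=9.6771 ⇒ V=9.6771 continue | (k=4,j=3): S=187.8854, (K−S)⁺=0.0000, hold=2.1224 ⇒ V=2.1224 continue | (k=4,j=4): S=227.1762, (K−S)⁺=0.0000, hold=0.2218 ⇒ V=0.2218 continue  boundary S*=128.5148
step 3: (k=3,j=0): S=116.8741, (K−S)⁺=40.8659, hold=38.1120 ⇒ V=40.8659 exercise | (k=3,j=1): S=141.3150, (K−S)⁺=16.4250, hold=17.7726 ⇒ V=17.7726 continue | (k=3,j=2): S=170.8669, (K−S)⁺=0.0000, hold=5.2793 ⇒ V=5.2793 continue | (k=3,j=3): S=206.5989, (K−S)⁺=0.0000, hold=1.0215 ⇒ V=1.0215 continue  boundary S*=116.8741
step 2: (k=2,j=0): S=128.5148, (K−S)⁺=29.2252, hold=27.2256 ⇒ V=29.2252 exercise | (k=2,j=1): S=155.3900, (K−S)⁺=2.3500, hold=10.4689 ⇒ V=10.4689 continue | (k=2,j=2): S=187.8854, (K−S)⁺=0.0000, hold=2.8037 ⇒ V=2.8037 continue  boundary S*=128.5148
step 1: (k=1,j=0): S=141.3150, (K−S)⁺=16.4250, hold=18.2158 ⇒ V=18.2158 continue | (k=1,j=1): S=170.8669, (K−S)⁺=0.0000, hold=5.9954 ⇒ V=5.9954 continue  boundary S*=-
step 0: (k=0,j=0): S=155.3900, (K−S)⁺=2.3500, hold=11.0572 ⇒ V=11.0572 continue  boundary S*=-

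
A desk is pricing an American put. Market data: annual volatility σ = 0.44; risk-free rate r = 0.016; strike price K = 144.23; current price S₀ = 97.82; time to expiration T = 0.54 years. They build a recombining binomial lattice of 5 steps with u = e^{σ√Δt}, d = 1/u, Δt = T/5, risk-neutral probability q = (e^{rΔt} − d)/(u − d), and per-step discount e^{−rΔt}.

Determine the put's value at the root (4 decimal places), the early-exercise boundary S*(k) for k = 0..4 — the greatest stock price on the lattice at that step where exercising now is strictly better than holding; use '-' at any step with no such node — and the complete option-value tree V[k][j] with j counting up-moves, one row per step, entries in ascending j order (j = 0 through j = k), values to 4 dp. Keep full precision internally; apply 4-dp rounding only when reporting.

price = 47.7812
boundary = - 84.6504 73.2539 84.6504 97.8200
tree:
47.7812
59.5796 34.6458
70.9761 46.6826 21.1930
80.8383 59.5796 32.3035 8.7357
89.3728 70.9761 46.4100 16.5070 0.0000
96.7582 80.8383 59.5796 31.1916 0.0000 0.0000

Δt=0.10800  u=1.15558  d=0.86537  q=0.46987  discount=0.99827
step 5 (expiry): payoffs max(K−S,0) = 96.7582 80.8383 59.5796 31.1916 0.0000 0.0000
step 4: (k=4,j=0): S=54.8572, (K−S)⁺=89.3728, hold=89.1238 ⇒ V=89.3728 exercise | (k=4,j=1): S=73.2539, (K−S)⁺=70.9761, hold=70.7271 ⇒ V=70.9761 exercise | (k=4,j=2): S=97.8200, (K−S)⁺=46.4100, hold=46.1610 ⇒ V=46.4100 exercise | (k=4,j=3): S=130.6245, (K−S)⁺=13.6055, hold=16.5070 ⇒ V=16.5070 continue | (k=4,j=4): S=174.4301, (K−S)⁺=0.0000, hold=0.0000 ⇒ V=0.0000 continue  boundary S*=97.8200
step 3: (k=3,j=0): S=63.3917, (K−S)⁺=80.8383, hold=80.5893 ⇒ V=80.8383 exercise | (k=3,j=1): S=84.6504, (K−S)⁺=59.5796, hold=59.3305 ⇒ V=59.5796 exercise | (k=3,j=2): S=113.0384, (K−S)⁺=31.1916, hold=32.3035 ⇒ V=32.3035 continue | (k=3,j=3): S=150.9465, (K−S)⁺=0.0000, hold=8.7357 ⇒ V=8.7357 continue  boundary S*=84.6504
step 2: (k=2,j=0): S=73.2539, (K−S)⁺=70.9761, hold=70.7271 ⇒ V=70.9761 exercise | (k=2,j=1): S=97.8200, (K−S)⁺=46.4100, hold=46.6826 ⇒ V=46.6826 continue | (k=2,j=2): S=130.6245, (K−S)⁺=13.6055, hold=21.1930 ⇒ V=21.1930 continue  boundary S*=73.2539
step 1: (k=1,j=0): S=84.6504, (K−S)⁺=59.5796, hold=59.4584 ⇒ V=59.5796 exercise | (k=1,j=1): S=113.0384, (K−S)⁺=31.1916, hold=34.6458 ⇒ V=34.6458 continue  boundary S*=84.6504
step 0: (k=0,j=0): S=97.8200, (K−S)⁺=46.4100, hold=47.7812 ⇒ V=47.7812 continue  boundary S*=-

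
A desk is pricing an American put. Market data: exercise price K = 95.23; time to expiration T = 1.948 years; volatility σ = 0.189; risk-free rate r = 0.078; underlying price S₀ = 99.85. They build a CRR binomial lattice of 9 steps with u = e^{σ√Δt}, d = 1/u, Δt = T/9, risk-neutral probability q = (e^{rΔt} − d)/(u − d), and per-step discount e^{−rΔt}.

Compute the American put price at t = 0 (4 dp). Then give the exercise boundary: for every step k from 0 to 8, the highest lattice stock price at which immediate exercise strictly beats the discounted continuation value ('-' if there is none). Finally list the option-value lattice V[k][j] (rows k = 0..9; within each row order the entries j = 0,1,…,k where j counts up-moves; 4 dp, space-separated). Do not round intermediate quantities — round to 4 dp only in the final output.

price = 4.1067
boundary = - - - 76.6984 83.7478 76.6984 83.7478 76.6984 83.7478
tree:
4.1067
6.9815 2.1011
11.5477 3.8095 0.8992
18.5316 6.7218 1.7673 0.2835
24.9877 11.4822 3.3984 0.6126 0.0484
30.9003 18.5316 6.3586 1.3087 0.1157 0.0000
36.3152 24.9877 11.4822 2.7557 0.2767 0.0000 0.0000
41.2744 30.9003 18.5316 5.6957 0.6618 0.0000 0.0000 0.0000
45.8161 36.3152 24.9877 11.4822 1.5827 0.0000 0.0000 0.0000 0.0000
49.9755 41.2744 30.9003 18.5316 3.7848 0.0000 0.0000 0.0000 0.0000 0.0000

params: Δt=0.21644 u=1.09191 d=0.91583 q=0.57472 e^(-rΔt)=0.98326
t_9 payoffs: 49.9755 41.2744 30.9003 18.5316 3.7848 0.0000 0.0000 0.0000 0.0000 0.0000
t_8: node(8,0) S=49.4139 payoff=45.8161 vs cont=44.2218 → 45.8161 [stop]  node(8,1) S=58.9148 payoff=36.3152 vs cont=34.7210 → 36.3152 [stop]  node(8,2) S=70.2423 payoff=24.9877 vs cont=23.3935 → 24.9877 [stop]  node(8,3) S=83.7478 payoff=11.4822 vs cont=9.8880 → 11.4822 [stop]  node(8,4) S=99.8500 payoff=0.0000 vs cont=1.5827 → 1.5827 [wait]  node(8,5) S=119.0482 payoff=0.0000 vs cont=0.0000 → 0.0000 [wait]  node(8,6) S=141.9376 payoff=0.0000 vs cont=0.0000 → 0.0000 [wait]  node(8,7) S=169.2279 payoff=0.0000 vs cont=0.0000 → 0.0000 [wait]  node(8,8) S=201.7654 payoff=0.0000 vs cont=0.0000 → 0.0000 [wait]  ⇒ S*(8)=83.7478
t_7: node(7,0) S=53.9556 payoff=41.2744 vs cont=39.6801 → 41.2744 [stop]  node(7,1) S=64.3297 payoff=30.9003 vs cont=29.3061 → 30.9003 [stop]  node(7,2) S=76.6984 payoff=18.5316 vs cont=16.9374 → 18.5316 [stop]  node(7,3) S=91.4452 payoff=3.7848 vs cont=5.6957 → 5.6957 [wait]  node(7,4) S=109.0273 payoff=0.0000 vs cont=0.6618 → 0.6618 [wait]  node(7,5) S=129.9900 payoff=0.0000 vs cont=0.0000 → 0.0000 [wait]  node(7,6) S=154.9832 payoff=0.0000 vs cont=0.0000 → 0.0000 [wait]  node(7,7) S=184.7819 payoff=0.0000 vs cont=0.0000 → 0.0000 [wait]  ⇒ S*(7)=76.6984
t_6: node(6,0) S=58.9148 payoff=36.3152 vs cont=34.7210 → 36.3152 [stop]  node(6,1) S=70.2423 payoff=24.9877 vs cont=23.3935 → 24.9877 [stop]  node(6,2) S=83.7478 payoff=11.4822 vs cont=10.9678 → 11.4822 [stop]  node(6,3) S=99.8500 payoff=0.0000 vs cont=2.7557 → 2.7557 [wait]  node(6,4) S=119.0482 payoff=0.0000 vs cont=0.2767 → 0.2767 [wait]  node(6,5) S=141.9376 payoff=0.0000 vs cont=0.0000 → 0.0000 [wait]  node(6,6) S=169.2279 payoff=0.0000 vs cont=0.0000 → 0.0000 [wait]  ⇒ S*(6)=83.7478
t_5: node(5,0) S=64.3297 payoff=30.9003 vs cont=29.3061 → 30.9003 [stop]  node(5,1) S=76.6984 payoff=18.5316 vs cont=16.9374 → 18.5316 [stop]  node(5,2) S=91.4452 payoff=3.7848 vs cont=6.3586 → 6.3586 [wait]  node(5,3) S=109.0273 payoff=0.0000 vs cont=1.3087 → 1.3087 [wait]  node(5,4) S=129.9900 payoff=0.0000 vs cont=0.1157 → 0.1157 [wait]  node(5,5) S=154.9832 payoff=0.0000 vs cont=0.0000 → 0.0000 [wait]  ⇒ S*(5)=76.6984
t_4: node(4,0) S=70.2423 payoff=24.9877 vs cont=23.3935 → 24.9877 [stop]  node(4,1) S=83.7478 payoff=11.4822 vs cont=11.3424 → 11.4822 [stop]  node(4,2) S=99.8500 payoff=0.0000 vs cont=3.3984 → 3.3984 [wait]  node(4,3) S=119.0482 payoff=0.0000 vs cont=0.6126 → 0.6126 [wait]  node(4,4) S=141.9376 payoff=0.0000 vs cont=0.0484 → 0.0484 [wait]  ⇒ S*(4)=83.7478
t_3: node(3,0) S=76.6984 payoff=18.5316 vs cont=16.9374 → 18.5316 [stop]  node(3,1) S=91.4452 payoff=3.7848 vs cont=6.7218 → 6.7218 [wait]  node(3,2) S=109.0273 payoff=0.0000 vs cont=1.7673 → 1.7673 [wait]  node(3,3) S=129.9900 payoff=0.0000 vs cont=0.2835 → 0.2835 [wait]  ⇒ S*(3)=76.6984
t_2: node(2,0) S=83.7478 payoff=11.4822 vs cont=11.5477 → 11.5477 [wait]  node(2,1) S=99.8500 payoff=0.0000 vs cont=3.8095 → 3.8095 [wait]  node(2,2) S=119.0482 payoff=0.0000 vs cont=0.8992 → 0.8992 [wait]  ⇒ S*(2)=-
t_1: node(1,0) S=91.4452 payoff=3.7848 vs cont=6.9815 → 6.9815 [wait]  node(1,1) S=109.0273 payoff=0.0000 vs cont=2.1011 → 2.1011 [wait]  ⇒ S*(1)=-
t_0: node(0,0) S=99.8500 payoff=0.0000 vs cont=4.1067 → 4.1067 [wait]  ⇒ S*(0)=-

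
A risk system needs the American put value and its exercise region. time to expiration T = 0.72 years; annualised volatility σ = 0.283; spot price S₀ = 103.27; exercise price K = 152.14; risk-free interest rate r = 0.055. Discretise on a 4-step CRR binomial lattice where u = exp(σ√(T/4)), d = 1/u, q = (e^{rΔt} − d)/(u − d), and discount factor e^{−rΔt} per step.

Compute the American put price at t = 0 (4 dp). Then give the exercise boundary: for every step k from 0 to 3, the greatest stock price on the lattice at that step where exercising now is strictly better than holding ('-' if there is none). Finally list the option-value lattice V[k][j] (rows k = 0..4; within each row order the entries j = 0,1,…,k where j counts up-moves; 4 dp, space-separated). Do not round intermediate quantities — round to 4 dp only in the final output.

price = 48.8700
boundary = 103.2700 116.4444 103.2700 116.4444
tree:
48.8700
60.5538 35.6956
70.9158 48.8700 22.3761
80.1054 60.5538 35.6956 10.0834
88.2553 70.9158 48.8700 20.8406 0.0000

Δt=0.18000, u=1.12757, d=0.88686, q=0.51135, disc=e^(-rΔt)=0.99015
k=4 terminal: V=max(K-S,0) → 88.2553 70.9158 48.8700 20.8406 0.0000
k=3: j=0 S=72.0346 intr=80.1054 cont=78.6066 V=80.1054[EX]; j=1 S=91.5862 intr=60.5538 cont=59.0551 V=60.5538[EX]; j=2 S=116.4444 intr=35.6956 cont=34.1969 V=35.6956[EX]; j=3 S=148.0496 intr=4.0904 cont=10.0834 V=10.0834[hold]  S*(3)=116.4444
k=2: j=0 S=81.2242 intr=70.9158 cont=69.4170 V=70.9158[EX]; j=1 S=103.2700 intr=48.8700 cont=47.3712 V=48.8700[EX]; j=2 S=131.2994 intr=20.8406 cont=22.3761 V=22.3761[hold]  S*(2)=103.2700
k=1: j=0 S=91.5862 intr=60.5538 cont=59.0551 V=60.5538[EX]; j=1 S=116.4444 intr=35.6956 cont=34.9744 V=35.6956[EX]  S*(1)=116.4444
k=0: j=0 S=103.2700 intr=48.8700 cont=47.3712 V=48.8700[EX]  S*(0)=103.2700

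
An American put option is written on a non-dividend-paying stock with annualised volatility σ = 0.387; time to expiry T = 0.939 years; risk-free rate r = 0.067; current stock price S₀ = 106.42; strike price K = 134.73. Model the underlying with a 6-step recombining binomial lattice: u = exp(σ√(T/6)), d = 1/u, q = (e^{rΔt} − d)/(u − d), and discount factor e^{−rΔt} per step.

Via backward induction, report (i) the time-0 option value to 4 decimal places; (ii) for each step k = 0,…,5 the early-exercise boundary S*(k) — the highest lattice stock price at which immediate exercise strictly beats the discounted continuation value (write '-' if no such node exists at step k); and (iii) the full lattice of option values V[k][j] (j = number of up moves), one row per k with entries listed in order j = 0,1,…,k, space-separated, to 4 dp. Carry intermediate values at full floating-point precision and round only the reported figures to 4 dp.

Δt=0.15650  u=1.16544  d=0.85805  q=0.49609  discount=0.98957
step 6 (expiry): payoffs max(K−S,0) = 92.2596 77.0446 56.3790 28.3100 0.0000 0.0000 0.0000
step 5: (k=5,j=0): S=49.4967, (K−S)⁺=85.2333, hold=83.8280 ⇒ V=85.2333 exercise | (k=5,j=1): S=67.2288, (K−S)⁺=67.5012, hold=66.0959 ⇒ V=67.5012 exercise | (k=5,j=2): S=91.3133, (K−S)⁺=43.4167, hold=42.0114 ⇒ V=43.4167 exercise | (k=5,j=3): S=124.0260, (K−S)⁺=10.7040, hold=14.1169 ⇒ V=14.1169 continue | (k=5,j=4): S=168.4579, (K−S)⁺=0.0000, hold=0.0000 ⇒ V=0.0000 continue | (k=5,j=5): S=228.8075, (K−S)⁺=0.0000, hold=0.0000 ⇒ V=0.0000 continue  boundary S*=91.3133
step 4: (k=4,j=0): S=57.6854, (K−S)⁺=77.0446, hold=75.6393 ⇒ V=77.0446 exercise | (k=4,j=1): S=78.3510, (K−S)⁺=56.3790, hold=54.9737 ⇒ V=56.3790 exercise | (k=4,j=2): S=106.4200, (K−S)⁺=28.3100, hold=28.5801 ⇒ V=28.5801 continue | (k=4,j=3): S=144.5447, (K−S)⁺=0.0000, hold=7.0394 ⇒ V=7.0394 continue | (k=4,j=4): S=196.3274, (K−S)⁺=0.0000, hold=0.0000 ⇒ V=0.0000 continue  boundary S*=78.3510
step 3: (k=3,j=0): S=67.2288, (K−S)⁺=67.5012, hold=66.0959 ⇒ V=67.5012 exercise | (k=3,j=1): S=91.3133, (K−S)⁺=43.4167, hold=42.1440 ⇒ V=43.4167 exercise | (k=3,j=2): S=124.0260, (K−S)⁺=10.7040, hold=17.7073 ⇒ V=17.7073 continue | (k=3,j=3): S=168.4579, (K−S)⁺=0.0000, hold=3.5102 ⇒ V=3.5102 continue  boundary S*=91.3133
step 2: (k=2,j=0): S=78.3510, (K−S)⁺=56.3790, hold=54.9737 ⇒ V=56.3790 exercise | (k=2,j=1): S=106.4200, (K−S)⁺=28.3100, hold=30.3427 ⇒ V=30.3427 continue | (k=2,j=2): S=144.5447, (K−S)⁺=0.0000, hold=10.5530 ⇒ V=10.5530 continue  boundary S*=78.3510
step 1: (k=1,j=0): S=91.3133, (K−S)⁺=43.4167, hold=43.0093 ⇒ V=43.4167 exercise | (k=1,j=1): S=124.0260, (K−S)⁺=10.7040, hold=20.3111 ⇒ V=20.3111 continue  boundary S*=91.3133
step 0: (k=0,j=0): S=106.4200, (K−S)⁺=28.3100, hold=31.6210 ⇒ V=31.6210 continue  boundary S*=-

price = 31.6210
boundary = - 91.3133 78.3510 91.3133 78.3510 91.3133
tree:
31.6210
43.4167 20.3111
56.3790 30.3427 10.5530
67.5012 43.4167 17.7073 3.5102
77.0446 56.3790 28.5801 7.0394 0.0000
85.2333 67.5012 43.4167 14.1169 0.0000 0.0000
92.2596 77.0446 56.3790 28.3100 0.0000 0.0000 0.0000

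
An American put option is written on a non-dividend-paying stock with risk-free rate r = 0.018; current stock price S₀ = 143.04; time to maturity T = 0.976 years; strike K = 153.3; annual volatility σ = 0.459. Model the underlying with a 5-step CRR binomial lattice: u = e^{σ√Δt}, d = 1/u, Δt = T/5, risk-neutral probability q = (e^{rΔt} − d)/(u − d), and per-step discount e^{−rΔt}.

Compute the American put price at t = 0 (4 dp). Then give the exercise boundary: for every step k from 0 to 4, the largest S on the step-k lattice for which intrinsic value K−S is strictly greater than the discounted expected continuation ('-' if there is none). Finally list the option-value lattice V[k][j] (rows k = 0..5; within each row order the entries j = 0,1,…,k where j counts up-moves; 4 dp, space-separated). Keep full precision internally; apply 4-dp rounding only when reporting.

price = 31.5677
boundary = - - - 77.8470 95.3485
tree:
31.5677
44.0874 17.0000
59.1393 26.6204 5.7500
75.4530 40.2954 10.6481 0.0000
89.7420 57.9515 19.7185 0.0000 0.0000
101.4082 75.4530 36.5154 0.0000 0.0000 0.0000

Δt=0.19520, u=1.22482, d=0.81645, q=0.45809, disc=e^(-rΔt)=0.99649
k=5 terminal: V=max(K-S,0) → 101.4082 75.4530 36.5154 0.0000 0.0000 0.0000
k=4: j=0 S=63.5580 intr=89.7420 cont=89.2043 V=89.7420[EX]; j=1 S=95.3485 intr=57.9515 cont=57.4138 V=57.9515[EX]; j=2 S=143.0400 intr=10.2600 cont=19.7185 V=19.7185[hold]; j=3 S=214.5859 intr=0.0000 cont=0.0000 V=0.0000[hold]; j=4 S=321.9176 intr=0.0000 cont=0.0000 V=0.0000[hold]  S*(4)=95.3485
k=3: j=0 S=77.8470 intr=75.4530 cont=74.9153 V=75.4530[EX]; j=1 S=116.7846 intr=36.5154 cont=40.2954 V=40.2954[hold]; j=2 S=175.1981 intr=0.0000 cont=10.6481 V=10.6481[hold]; j=3 S=262.8288 intr=0.0000 cont=0.0000 V=0.0000[hold]  S*(3)=77.8470
k=2: j=0 S=95.3485 intr=57.9515 cont=59.1393 V=59.1393[hold]; j=1 S=143.0400 intr=10.2600 cont=26.6204 V=26.6204[hold]; j=2 S=214.5859 intr=0.0000 cont=5.7500 V=5.7500[hold]  S*(2)=-
k=1: j=0 S=116.7846 intr=36.5154 cont=44.0874 V=44.0874[hold]; j=1 S=175.1981 intr=0.0000 cont=17.0000 V=17.0000[hold]  S*(1)=-
k=0: j=0 S=143.0400 intr=10.2600 cont=31.5677 V=31.5677[hold]  S*(0)=-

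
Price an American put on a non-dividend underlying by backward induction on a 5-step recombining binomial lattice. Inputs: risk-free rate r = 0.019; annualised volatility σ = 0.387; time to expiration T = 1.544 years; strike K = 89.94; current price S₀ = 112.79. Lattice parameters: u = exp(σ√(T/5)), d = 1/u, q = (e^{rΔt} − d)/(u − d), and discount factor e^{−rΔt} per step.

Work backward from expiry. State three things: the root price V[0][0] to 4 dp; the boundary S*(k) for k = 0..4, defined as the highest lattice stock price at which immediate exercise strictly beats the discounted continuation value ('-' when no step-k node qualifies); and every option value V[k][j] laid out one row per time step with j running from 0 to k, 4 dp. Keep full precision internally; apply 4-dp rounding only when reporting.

price = 8.2790
boundary = - - - 59.1669 73.3628
tree:
8.2790
13.2376 2.5645
20.5894 4.7772 0.0000
30.7731 8.8990 0.0000 0.0000
42.2221 16.5772 0.0000 0.0000 0.0000
51.4556 30.7731 0.0000 0.0000 0.0000 0.0000

Δt=0.30880  u=1.23993  d=0.80650  q=0.46002  discount=0.99415
step 5 (expiry): payoffs max(K−S,0) = 51.4556 30.7731 0.0000 0.0000 0.0000 0.0000
step 4: (k=4,j=0): S=47.7179, (K−S)⁺=42.2221, hold=41.6959 ⇒ V=42.2221 exercise | (k=4,j=1): S=73.3628, (K−S)⁺=16.5772, hold=16.5197 ⇒ V=16.5772 exercise | (k=4,j=2): S=112.7900, (K−S)⁺=0.0000, hold=0.0000 ⇒ V=0.0000 continue | (k=4,j=3): S=173.4064, (K−S)⁺=0.0000, hold=0.0000 ⇒ V=0.0000 continue | (k=4,j=4): S=266.5996, (K−S)⁺=0.0000, hold=0.0000 ⇒ V=0.0000 continue  boundary S*=73.3628
step 3: (k=3,j=0): S=59.1669, (K−S)⁺=30.7731, hold=30.2469 ⇒ V=30.7731 exercise | (k=3,j=1): S=90.9648, (K−S)⁺=0.0000, hold=8.8990 ⇒ V=8.8990 continue | (k=3,j=2): S=139.8517, (K−S)⁺=0.0000, hold=0.0000 ⇒ V=0.0000 continue | (k=3,j=3): S=215.0118, (K−S)⁺=0.0000, hold=0.0000 ⇒ V=0.0000 continue  boundary S*=59.1669
step 2: (k=2,j=0): S=73.3628, (K−S)⁺=16.5772, hold=20.5894 ⇒ V=20.5894 continue | (k=2,j=1): S=112.7900, (K−S)⁺=0.0000, hold=4.7772 ⇒ V=4.7772 continue | (k=2,j=2): S=173.4064, (K−S)⁺=0.0000, hold=0.0000 ⇒ V=0.0000 continue  boundary S*=-
step 1: (k=1,j=0): S=90.9648, (K−S)⁺=0.0000, hold=13.2376 ⇒ V=13.2376 continue | (k=1,j=1): S=139.8517, (K−S)⁺=0.0000, hold=2.5645 ⇒ V=2.5645 continue  boundary S*=-
step 0: (k=0,j=0): S=112.7900, (K−S)⁺=0.0000, hold=8.2790 ⇒ V=8.2790 continue  boundary S*=-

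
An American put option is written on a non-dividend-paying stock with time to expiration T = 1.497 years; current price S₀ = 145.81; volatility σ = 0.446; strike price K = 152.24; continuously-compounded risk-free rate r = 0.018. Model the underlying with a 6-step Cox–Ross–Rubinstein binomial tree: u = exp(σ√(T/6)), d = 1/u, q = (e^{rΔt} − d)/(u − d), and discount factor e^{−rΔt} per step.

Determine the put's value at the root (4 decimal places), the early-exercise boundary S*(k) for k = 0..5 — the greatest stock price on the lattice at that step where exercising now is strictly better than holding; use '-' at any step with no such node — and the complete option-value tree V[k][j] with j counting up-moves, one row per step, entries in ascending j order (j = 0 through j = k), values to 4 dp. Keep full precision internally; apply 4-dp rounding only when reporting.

price = 33.1472
boundary = - - - 74.7369 93.3869 116.6908
tree:
33.1472
45.6986 18.4141
60.8219 28.0039 7.0892
77.5031 41.4074 12.1976 1.0295
92.4286 58.8531 20.8833 1.8959 0.0000
104.3733 77.5031 35.5492 3.4915 0.0000 0.0000
113.9326 92.4286 58.8531 6.4300 0.0000 0.0000 0.0000

Δt=0.24950, u=1.24954, d=0.80029, q=0.45455, disc=e^(-rΔt)=0.99552
k=6 terminal: V=max(K-S,0) → 113.9326 92.4286 58.8531 6.4300 0.0000 0.0000 0.0000
k=5: j=0 S=47.8667 intr=104.3733 cont=103.6911 V=104.3733[EX]; j=1 S=74.7369 intr=77.5031 cont=76.8209 V=77.5031[EX]; j=2 S=116.6908 intr=35.5492 cont=34.8670 V=35.5492[EX]; j=3 S=182.1957 intr=0.0000 cont=3.4915 V=3.4915[hold]; j=4 S=284.4721 intr=0.0000 cont=0.0000 V=0.0000[hold]; j=5 S=444.1618 intr=0.0000 cont=0.0000 V=0.0000[hold]  S*(5)=116.6908
k=4: j=0 S=59.8114 intr=92.4286 cont=91.7464 V=92.4286[EX]; j=1 S=93.3869 intr=58.8531 cont=58.1710 V=58.8531[EX]; j=2 S=145.8100 intr=6.4300 cont=20.8833 V=20.8833[hold]; j=3 S=227.6611 intr=0.0000 cont=1.8959 V=1.8959[hold]; j=4 S=355.4597 intr=0.0000 cont=0.0000 V=0.0000[hold]  S*(4)=93.3869
k=3: j=0 S=74.7369 intr=77.5031 cont=76.8209 V=77.5031[EX]; j=1 S=116.6908 intr=35.5492 cont=41.4074 V=41.4074[hold]; j=2 S=182.1957 intr=0.0000 cont=12.1976 V=12.1976[hold]; j=3 S=284.4721 intr=0.0000 cont=1.0295 V=1.0295[hold]  S*(3)=74.7369
k=2: j=0 S=93.3869 intr=58.8531 cont=60.8219 V=60.8219[hold]; j=1 S=145.8100 intr=6.4300 cont=28.0039 V=28.0039[hold]; j=2 S=227.6611 intr=0.0000 cont=7.0892 V=7.0892[hold]  S*(2)=-
k=1: j=0 S=116.6908 intr=35.5492 cont=45.6986 V=45.6986[hold]; j=1 S=182.1957 intr=0.0000 cont=18.4141 V=18.4141[hold]  S*(1)=-
k=0: j=0 S=145.8100 intr=6.4300 cont=33.1472 V=33.1472[hold]  S*(0)=-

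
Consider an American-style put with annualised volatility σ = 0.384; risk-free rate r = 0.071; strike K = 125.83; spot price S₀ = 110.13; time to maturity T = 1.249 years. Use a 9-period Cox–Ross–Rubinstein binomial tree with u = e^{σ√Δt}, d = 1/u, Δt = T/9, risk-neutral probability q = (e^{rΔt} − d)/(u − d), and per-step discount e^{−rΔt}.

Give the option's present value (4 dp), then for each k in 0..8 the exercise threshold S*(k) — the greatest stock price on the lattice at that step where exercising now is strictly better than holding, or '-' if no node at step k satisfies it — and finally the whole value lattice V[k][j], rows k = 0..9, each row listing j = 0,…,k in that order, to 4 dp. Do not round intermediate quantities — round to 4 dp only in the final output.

price = 23.7061
boundary = - - 82.7281 71.7013 82.7281 71.7013 82.7281 95.4507 110.1300
tree:
23.7061
32.4702 15.3701
43.1019 22.4315 8.5795
54.1287 31.6830 13.5803 3.7248
63.6858 43.1019 20.8378 6.5573 0.9525
71.9690 54.1287 30.7386 11.3026 1.9192 0.0000
79.1482 63.6858 43.1019 18.9255 3.8671 0.0000 0.0000
85.3704 71.9690 54.1287 30.3793 7.7918 0.0000 0.0000 0.0000
90.7633 79.1482 63.6858 43.1019 15.7000 0.0000 0.0000 0.0000 0.0000
95.4373 85.3704 71.9690 54.1287 30.3793 0.0000 0.0000 0.0000 0.0000 0.0000

params: Δt=0.13878 u=1.15379 d=0.86671 q=0.49879 e^(-rΔt)=0.99020
t_9 payoffs: 95.4373 85.3704 71.9690 54.1287 30.3793 0.0000 0.0000 0.0000 0.0000 0.0000
t_8: node(8,0) S=35.0667 payoff=90.7633 vs cont=89.5295 → 90.7633 [stop]  node(8,1) S=46.6818 payoff=79.1482 vs cont=77.9144 → 79.1482 [stop]  node(8,2) S=62.1442 payoff=63.6858 vs cont=62.4521 → 63.6858 [stop]  node(8,3) S=82.7281 payoff=43.1019 vs cont=41.8682 → 43.1019 [stop]  node(8,4) S=110.1300 payoff=15.7000 vs cont=15.0771 → 15.7000 [stop]  node(8,5) S=146.6082 payoff=0.0000 vs cont=0.0000 → 0.0000 [wait]  node(8,6) S=195.1690 payoff=0.0000 vs cont=0.0000 → 0.0000 [wait]  node(8,7) S=259.8145 payoff=0.0000 vs cont=0.0000 → 0.0000 [wait]  node(8,8) S=345.8725 payoff=0.0000 vs cont=0.0000 → 0.0000 [wait]  ⇒ S*(8)=110.1300
t_7: node(7,0) S=40.4596 payoff=85.3704 vs cont=84.1367 → 85.3704 [stop]  node(7,1) S=53.8610 payoff=71.9690 vs cont=70.7353 → 71.9690 [stop]  node(7,2) S=71.7013 payoff=54.1287 vs cont=52.8950 → 54.1287 [stop]  node(7,3) S=95.4507 payoff=30.3793 vs cont=29.1455 → 30.3793 [stop]  node(7,4) S=127.0668 payoff=0.0000 vs cont=7.7918 → 7.7918 [wait]  node(7,5) S=169.1549 payoff=0.0000 vs cont=0.0000 → 0.0000 [wait]  node(7,6) S=225.1838 payoff=0.0000 vs cont=0.0000 → 0.0000 [wait]  node(7,7) S=299.7711 payoff=0.0000 vs cont=0.0000 → 0.0000 [wait]  ⇒ S*(7)=95.4507
t_6: node(6,0) S=46.6818 payoff=79.1482 vs cont=77.9144 → 79.1482 [stop]  node(6,1) S=62.1442 payoff=63.6858 vs cont=62.4521 → 63.6858 [stop]  node(6,2) S=82.7281 payoff=43.1019 vs cont=41.8682 → 43.1019 [stop]  node(6,3) S=110.1300 payoff=15.7000 vs cont=18.9255 → 18.9255 [wait]  node(6,4) S=146.6082 payoff=0.0000 vs cont=3.8671 → 3.8671 [wait]  node(6,5) S=195.1690 payoff=0.0000 vs cont=0.0000 → 0.0000 [wait]  node(6,6) S=259.8145 payoff=0.0000 vs cont=0.0000 → 0.0000 [wait]  ⇒ S*(6)=82.7281
t_5: node(5,0) S=53.8610 payoff=71.9690 vs cont=70.7353 → 71.9690 [stop]  node(5,1) S=71.7013 payoff=54.1287 vs cont=52.8950 → 54.1287 [stop]  node(5,2) S=95.4507 payoff=30.3793 vs cont=30.7386 → 30.7386 [wait]  node(5,3) S=127.0668 payoff=0.0000 vs cont=11.3026 → 11.3026 [wait]  node(5,4) S=169.1549 payoff=0.0000 vs cont=1.9192 → 1.9192 [wait]  node(5,5) S=225.1838 payoff=0.0000 vs cont=0.0000 → 0.0000 [wait]  ⇒ S*(5)=71.7013
t_4: node(4,0) S=62.1442 payoff=63.6858 vs cont=62.4521 → 63.6858 [stop]  node(4,1) S=82.7281 payoff=43.1019 vs cont=42.0456 → 43.1019 [stop]  node(4,2) S=110.1300 payoff=15.7000 vs cont=20.8378 → 20.8378 [wait]  node(4,3) S=146.6082 payoff=0.0000 vs cont=6.5573 → 6.5573 [wait]  node(4,4) S=195.1690 payoff=0.0000 vs cont=0.9525 → 0.9525 [wait]  ⇒ S*(4)=82.7281
t_3: node(3,0) S=71.7013 payoff=54.1287 vs cont=52.8950 → 54.1287 [stop]  node(3,1) S=95.4507 payoff=30.3793 vs cont=31.6830 → 31.6830 [wait]  node(3,2) S=127.0668 payoff=0.0000 vs cont=13.5803 → 13.5803 [wait]  node(3,3) S=169.1549 payoff=0.0000 vs cont=3.7248 → 3.7248 [wait]  ⇒ S*(3)=71.7013
t_2: node(2,0) S=82.7281 payoff=43.1019 vs cont=42.5121 → 43.1019 [stop]  node(2,1) S=110.1300 payoff=15.7000 vs cont=22.4315 → 22.4315 [wait]  node(2,2) S=146.6082 payoff=0.0000 vs cont=8.5795 → 8.5795 [wait]  ⇒ S*(2)=82.7281
t_1: node(1,0) S=95.4507 payoff=30.3793 vs cont=32.4702 → 32.4702 [wait]  node(1,1) S=127.0668 payoff=0.0000 vs cont=15.3701 → 15.3701 [wait]  ⇒ S*(1)=-
t_0: node(0,0) S=110.1300 payoff=15.7000 vs cont=23.7061 → 23.7061 [wait]  ⇒ S*(0)=-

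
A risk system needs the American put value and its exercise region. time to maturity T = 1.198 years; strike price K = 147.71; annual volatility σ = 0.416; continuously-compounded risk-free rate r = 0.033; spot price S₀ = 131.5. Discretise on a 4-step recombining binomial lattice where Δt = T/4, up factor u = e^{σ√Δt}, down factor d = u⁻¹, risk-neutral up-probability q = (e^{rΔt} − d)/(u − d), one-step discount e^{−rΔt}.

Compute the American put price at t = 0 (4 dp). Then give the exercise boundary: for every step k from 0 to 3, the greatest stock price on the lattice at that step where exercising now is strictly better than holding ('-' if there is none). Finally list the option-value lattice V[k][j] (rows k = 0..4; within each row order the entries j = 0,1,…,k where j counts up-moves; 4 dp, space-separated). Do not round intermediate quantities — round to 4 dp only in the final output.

Δt=0.29950  u=1.25566  d=0.79639  q=0.46496  discount=0.99017
step 4 (expiry): payoffs max(K−S,0) = 94.8125 64.3072 16.2100 0.0000 0.0000
step 3: (k=3,j=0): S=66.4214, (K−S)⁺=81.2886, hold=79.8359 ⇒ V=81.2886 exercise | (k=3,j=1): S=104.7257, (K−S)⁺=42.9843, hold=41.5316 ⇒ V=42.9843 exercise | (k=3,j=2): S=165.1195, (K−S)⁺=0.0000, hold=8.5878 ⇒ V=8.5878 continue | (k=3,j=3): S=260.3416, (K−S)⁺=0.0000, hold=0.0000 ⇒ V=0.0000 continue  boundary S*=104.7257
step 2: (k=2,j=0): S=83.4028, (K−S)⁺=64.3072, hold=62.8545 ⇒ V=64.3072 exercise | (k=2,j=1): S=131.5000, (K−S)⁺=16.2100, hold=26.7260 ⇒ V=26.7260 continue | (k=2,j=2): S=207.3342, (K−S)⁺=0.0000, hold=4.5496 ⇒ V=4.5496 continue  boundary S*=83.4028
step 1: (k=1,j=0): S=104.7257, (K−S)⁺=42.9843, hold=46.3730 ⇒ V=46.3730 continue | (k=1,j=1): S=165.1195, (K−S)⁺=0.0000, hold=16.2535 ⇒ V=16.2535 continue  boundary S*=-
step 0: (k=0,j=0): S=131.5000, (K−S)⁺=16.2100, hold=32.0505 ⇒ V=32.0505 continue  boundary S*=-

price = 32.0505
boundary = - - 83.4028 104.7257
tree:
32.0505
46.3730 16.2535
64.3072 26.7260 4.5496
81.2886 42.9843 8.5878 0.0000
94.8125 64.3072 16.2100 0.0000 0.0000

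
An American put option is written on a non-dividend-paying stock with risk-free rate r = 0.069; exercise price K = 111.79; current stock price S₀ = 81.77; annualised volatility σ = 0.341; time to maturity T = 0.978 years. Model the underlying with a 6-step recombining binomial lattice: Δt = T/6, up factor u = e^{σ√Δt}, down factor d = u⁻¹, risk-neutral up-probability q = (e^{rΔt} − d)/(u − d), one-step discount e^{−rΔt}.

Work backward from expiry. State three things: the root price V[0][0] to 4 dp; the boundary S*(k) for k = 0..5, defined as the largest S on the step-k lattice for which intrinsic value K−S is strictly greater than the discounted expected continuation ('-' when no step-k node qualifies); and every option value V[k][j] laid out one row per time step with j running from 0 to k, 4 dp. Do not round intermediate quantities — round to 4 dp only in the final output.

price = 30.1663
boundary = - 71.2530 81.7700 71.2530 81.7700 93.8393
tree:
30.1663
40.5370 20.7387
49.7013 30.0200 12.1617
57.6869 40.5370 19.5357 5.2509
64.6454 49.7013 30.0200 9.7602 0.9760
70.7090 57.6869 40.5370 17.9507 2.0004 0.0000
75.9927 64.6454 49.7013 30.0200 4.1001 0.0000 0.0000

params: Δt=0.16300 u=1.14760 d=0.87138 q=0.50658 e^(-rΔt)=0.98882
t_6 payoffs: 75.9927 64.6454 49.7013 30.0200 4.1001 0.0000 0.0000
t_5: node(5,0) S=41.0810 payoff=70.7090 vs cont=69.4587 → 70.7090 [stop]  node(5,1) S=54.1031 payoff=57.6869 vs cont=56.4366 → 57.6869 [stop]  node(5,2) S=71.2530 payoff=40.5370 vs cont=39.2867 → 40.5370 [stop]  node(5,3) S=93.8393 payoff=17.9507 vs cont=16.7005 → 17.9507 [stop]  node(5,4) S=123.5850 payoff=0.0000 vs cont=2.0004 → 2.0004 [wait]  node(5,5) S=162.7596 payoff=0.0000 vs cont=0.0000 → 0.0000 [wait]  ⇒ S*(5)=93.8393
t_4: node(4,0) S=47.1446 payoff=64.6454 vs cont=63.3952 → 64.6454 [stop]  node(4,1) S=62.0887 payoff=49.7013 vs cont=48.4510 → 49.7013 [stop]  node(4,2) S=81.7700 payoff=30.0200 vs cont=28.7697 → 30.0200 [stop]  node(4,3) S=107.6899 payoff=4.1001 vs cont=9.7602 → 9.7602 [wait]  node(4,4) S=141.8261 payoff=0.0000 vs cont=0.9760 → 0.9760 [wait]  ⇒ S*(4)=81.7700
t_3: node(3,0) S=54.1031 payoff=57.6869 vs cont=56.4366 → 57.6869 [stop]  node(3,1) S=71.2530 payoff=40.5370 vs cont=39.2867 → 40.5370 [stop]  node(3,2) S=93.8393 payoff=17.9507 vs cont=19.5357 → 19.5357 [wait]  node(3,3) S=123.5850 payoff=0.0000 vs cont=5.2509 → 5.2509 [wait]  ⇒ S*(3)=71.2530
t_2: node(2,0) S=62.0887 payoff=49.7013 vs cont=48.4510 → 49.7013 [stop]  node(2,1) S=81.7700 payoff=30.0200 vs cont=29.5637 → 30.0200 [stop]  node(2,2) S=107.6899 payoff=4.1001 vs cont=12.1617 → 12.1617 [wait]  ⇒ S*(2)=81.7700
t_1: node(1,0) S=71.2530 payoff=40.5370 vs cont=39.2867 → 40.5370 [stop]  node(1,1) S=93.8393 payoff=17.9507 vs cont=20.7387 → 20.7387 [wait]  ⇒ S*(1)=71.2530
t_0: node(0,0) S=81.7700 payoff=30.0200 vs cont=30.1663 → 30.1663 [wait]  ⇒ S*(0)=-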